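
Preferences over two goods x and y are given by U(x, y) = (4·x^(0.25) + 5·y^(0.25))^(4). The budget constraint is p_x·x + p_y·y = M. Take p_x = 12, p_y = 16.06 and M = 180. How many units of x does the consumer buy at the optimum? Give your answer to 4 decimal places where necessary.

From the CES first-order condition, (4/5)·(y/x)^(0.75) = p_x/p_y.
Solve for the ratio: y/x = [(5/4)·p_x/p_y]^(4/3).
With the ratio pinned down, the budget gives x* = M/(p_x + p_y·(y/x)) and y* = (y/x)·x*.
Numerically y/x = 0.912979, so x* = 180/(12 + 16.06·0.912979) = 6.7511.

x* = 6.7511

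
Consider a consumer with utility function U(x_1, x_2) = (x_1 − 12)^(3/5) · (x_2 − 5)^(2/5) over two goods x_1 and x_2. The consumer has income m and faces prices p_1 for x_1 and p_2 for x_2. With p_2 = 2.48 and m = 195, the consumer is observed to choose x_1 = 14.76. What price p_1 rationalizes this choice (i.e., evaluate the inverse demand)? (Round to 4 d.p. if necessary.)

This is Cobb-Douglas in (x_1−12, x_2−5): tangency gives 0.6·p_2·(x_2−5) = 0.4·p_1·(x_1−12).
Substituting into the budget: x_1* = 12 + 0.6·(m − 12·p_1 − 5·p_2)/p_1, and x_2* = 5 + 0.4·(…)/p_2.
Set x_1* = 14.76 in the demand function and solve for p_1: p_1 = 11.

p_1 = 11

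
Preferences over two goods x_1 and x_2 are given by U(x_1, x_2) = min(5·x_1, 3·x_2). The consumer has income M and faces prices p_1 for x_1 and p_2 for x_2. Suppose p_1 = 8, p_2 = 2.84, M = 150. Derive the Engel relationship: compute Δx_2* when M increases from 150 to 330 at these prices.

Δx_2* = 23.5602

With perfect complements, no substitution: consume in ratio x_1:x_2 = 3:5.
Budget: p_1·x_1 + p_2·(5/3)·x_1 = M, so (3·p_1 + 5·p_2)·x_1 = 3·M.
Demand: x_1*(p_1,p_2,M) = 3·M/(3·p_1 + 5·p_2), x_2* = 5·M/(3·p_1 + 5·p_2).
Here 3·8 + 5·2.84 = 38.2, giving x_2* = 19.6335.
At M' = 330: x_2* = 43.1937. Change: 43.1937 − 19.6335 = 23.5602.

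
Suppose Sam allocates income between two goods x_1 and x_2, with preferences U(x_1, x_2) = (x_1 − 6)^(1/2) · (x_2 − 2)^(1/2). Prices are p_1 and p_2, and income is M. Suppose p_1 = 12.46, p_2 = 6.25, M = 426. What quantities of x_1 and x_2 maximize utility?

x_1* = 19.5931, x_2* = 29.0992

This is Cobb-Douglas in (x_1−6, x_2−2): tangency gives 0.5·p_2·(x_2−2) = 0.5·p_1·(x_1−6).
Substituting into the budget: x_1* = 6 + 0.5·(M − 6·p_1 − 2·p_2)/p_1, and x_2* = 2 + 0.5·(…)/p_2.
Discretionary income = 426 − 6·12.46 − 2·6.25 = 338.74; x_1* = 6 + 0.5·338.74/12.46 = 19.5931; x_2* = 2 + 0.5·338.74/6.25 = 29.0992.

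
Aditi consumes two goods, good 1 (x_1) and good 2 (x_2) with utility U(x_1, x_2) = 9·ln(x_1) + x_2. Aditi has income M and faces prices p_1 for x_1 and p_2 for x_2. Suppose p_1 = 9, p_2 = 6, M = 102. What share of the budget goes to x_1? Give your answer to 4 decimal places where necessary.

share on x_1 = 0.5294

At the given prices: x_1* = 9·6/9 = 6, and x_2* = 8.
Expenditure on x_1: 9·6 = 54; share = 0.5294.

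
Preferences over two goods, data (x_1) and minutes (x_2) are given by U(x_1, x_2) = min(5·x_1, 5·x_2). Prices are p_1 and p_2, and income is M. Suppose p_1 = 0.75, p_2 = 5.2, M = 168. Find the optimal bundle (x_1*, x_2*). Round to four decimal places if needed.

x_1* = 28.2353, x_2* = 28.2353

With perfect complements, no substitution: consume in ratio x_1:x_2 = 5:5.
Budget: p_1·x_1 + p_2·x_1 = M, so (5·p_1 + 5·p_2)·x_1 = 5·M.
Demand: x_1*(p_1,p_2,M) = 5·M/(5·p_1 + 5·p_2), x_2* = 5·M/(5·p_1 + 5·p_2).
Here 5·0.75 + 5·5.2 = 29.75, giving x_1* = 28.2353 and x_2* = 28.2353.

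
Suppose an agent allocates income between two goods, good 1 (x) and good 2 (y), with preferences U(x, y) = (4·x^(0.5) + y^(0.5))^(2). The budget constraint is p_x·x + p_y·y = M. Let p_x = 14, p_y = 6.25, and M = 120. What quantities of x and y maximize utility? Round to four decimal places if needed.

x* = 7.5188, y* = 2.3579

MRS = MU_x/MU_y = 4·(y/x)^(0.5). Set equal to p_x/p_y.
Hence y/x = ((1/4)·p_x/p_y)^(1/(0.5)), i.e. raised to the 2 power.
Substitute y = (y/x)·x into the budget: x* = M/(p_x + p_y·(y/x)).
Numerically y/x = 0.3136, so x* = 120/(14 + 6.25·0.3136) = 7.5188 and y* = 0.3136·7.5188 = 2.3579.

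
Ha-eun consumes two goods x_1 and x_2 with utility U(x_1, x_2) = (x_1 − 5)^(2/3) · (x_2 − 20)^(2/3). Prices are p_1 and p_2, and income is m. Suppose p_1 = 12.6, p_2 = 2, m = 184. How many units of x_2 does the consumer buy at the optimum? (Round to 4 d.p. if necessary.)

x_2* = 40.25

MRS = (x_2−20)/(x_1−5). Tangency with p_1/p_2 gives x_2−20 = (p_1/p_2)·(x_1−5).
After buying the subsistence bundle (5, 20), a share 0.5 of the remaining income goes to x_1: x_1* = 5 + 0.5·(m − 5p_1 − 20p_2)/p_1.
Discretionary income = 184 − 5·12.6 − 20·2 = 81; x_2* = 20 + 0.5·81/2 = 40.25.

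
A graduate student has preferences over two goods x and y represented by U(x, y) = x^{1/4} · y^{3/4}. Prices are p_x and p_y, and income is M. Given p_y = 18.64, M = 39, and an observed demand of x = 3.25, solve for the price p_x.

The MRS is (1/3)·y/x. Set MRS = p_x/p_y.
Rearranging, p_y·y = 3·p_x·x. Substituting into the budget gives p_x·x·(1 + 3) = M.
Demand: x*(p_x,p_y,M) = 0.25·M/p_x and y* = 0.75·M/p_y.
Set x* = 3.25 in the demand function and solve for p_x: p_x = 3.

p_x = 3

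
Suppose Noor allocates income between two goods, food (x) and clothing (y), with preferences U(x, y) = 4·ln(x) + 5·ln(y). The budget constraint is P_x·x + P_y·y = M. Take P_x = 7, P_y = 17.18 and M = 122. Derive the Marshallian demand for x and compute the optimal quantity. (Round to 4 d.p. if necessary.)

Demand: x*(P_x,P_y,M) = 4/9·M/P_x and y* = 5/9·M/P_y.
At P_x=7, P_y=17.18, M=122: x* = 4/9·122/7 = 7.746.

x* = 7.746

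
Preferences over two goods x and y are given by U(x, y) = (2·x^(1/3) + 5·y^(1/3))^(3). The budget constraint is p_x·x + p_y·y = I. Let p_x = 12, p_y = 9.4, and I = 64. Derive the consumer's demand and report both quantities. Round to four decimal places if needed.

MRS = MU_x/MU_y = (2/5)·(y/x)^(2/3). Set equal to p_x/p_y.
Hence y/x = ((5/2)·p_x/p_y)^(1/(2/3)), i.e. raised to the 1.5 power.
With the ratio pinned down, the budget gives x* = I/(p_x + p_y·(y/x)) and y* = (y/x)·x*.
Numerically y/x = 5.701513, so x* = 64/(12 + 9.4·5.701513) = 0.9757 and y* = 5.701513·0.9757 = 5.5629.

x* = 0.9757, y* = 5.5629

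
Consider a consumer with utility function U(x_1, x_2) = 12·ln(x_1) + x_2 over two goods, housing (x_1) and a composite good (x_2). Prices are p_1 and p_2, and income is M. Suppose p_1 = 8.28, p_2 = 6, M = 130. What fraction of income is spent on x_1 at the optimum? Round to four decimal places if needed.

share on x_1 = 0.5538

Set MRS = p_1/p_2: (12/x_1)/1 = p_1/p_2.
So x_1*(p_1,p_2) = 12·p_2/p_1, independent of income; and x_2* = (M − 12·p_2)/p_2.
At the given prices: x_1* = 12·6/8.28 = 8.6957, and x_2* = 9.6667.
Expenditure on x_1: 8.28·8.6957 = 72; share = 0.5538.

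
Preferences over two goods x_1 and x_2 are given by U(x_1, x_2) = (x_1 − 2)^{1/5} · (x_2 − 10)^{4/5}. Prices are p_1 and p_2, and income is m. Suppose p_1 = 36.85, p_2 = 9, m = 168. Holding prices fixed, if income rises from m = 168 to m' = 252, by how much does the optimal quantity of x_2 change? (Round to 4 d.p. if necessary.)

Let x_1' = x_1−2, x_2' = x_2−10. MRS = (1/4)·x_2'/x_1' = p_1/p_2.
After buying the subsistence bundle (2, 10), a share 0.2 of the remaining income goes to x_1: x_1* = 2 + 0.2·(m − 2p_1 − 10p_2)/p_1.
Discretionary income = 168 − 2·36.85 − 10·9 = 4.3; x_2* = 10 + 0.8·4.3/9 = 10.3822.
At m' = 252: x_2* = 17.8489. Change: 17.8489 − 10.3822 = 7.4667.

Δx_2* = 7.4667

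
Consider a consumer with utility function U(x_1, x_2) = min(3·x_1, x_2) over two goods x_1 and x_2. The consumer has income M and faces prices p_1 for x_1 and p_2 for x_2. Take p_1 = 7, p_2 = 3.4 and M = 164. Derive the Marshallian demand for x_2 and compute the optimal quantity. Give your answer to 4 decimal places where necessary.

x_2* = 28.6047

Leontief preferences: the optimum is at the kink where x_1/1 = x_2/3, i.e. x_2 = 3·x_1.
Budget: p_1·x_1 + p_2·3·x_1 = M, so (p_1 + 3·p_2)·x_1 = M.
Demand: x_1*(p_1,p_2,M) = M/(p_1 + 3·p_2), x_2* = 3·M/(p_1 + 3·p_2).
Here 7 + 3·3.4 = 17.2, giving x_2* = 28.6047.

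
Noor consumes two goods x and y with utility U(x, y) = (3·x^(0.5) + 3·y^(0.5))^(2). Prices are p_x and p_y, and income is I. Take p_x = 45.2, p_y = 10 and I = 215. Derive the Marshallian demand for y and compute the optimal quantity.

y* = 17.6051

With the ratio pinned down, the budget gives x* = I/(p_x + p_y·(y/x)) and y* = (y/x)·x*.
Numerically y/x = 20.4304, so x* = 215/(45.2 + 10·20.4304) = 0.8617 and y* = 20.4304·0.8617 = 17.6051.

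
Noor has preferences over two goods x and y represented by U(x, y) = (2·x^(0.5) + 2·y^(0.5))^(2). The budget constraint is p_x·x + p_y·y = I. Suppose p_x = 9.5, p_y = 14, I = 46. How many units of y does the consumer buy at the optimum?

y* = 1.3283

Substitute y = (y/x)·x into the budget: x* = I/(p_x + p_y·(y/x)).
Numerically y/x = 0.460459, so x* = 46/(9.5 + 14·0.460459) = 2.8847 and y* = 0.460459·2.8847 = 1.3283.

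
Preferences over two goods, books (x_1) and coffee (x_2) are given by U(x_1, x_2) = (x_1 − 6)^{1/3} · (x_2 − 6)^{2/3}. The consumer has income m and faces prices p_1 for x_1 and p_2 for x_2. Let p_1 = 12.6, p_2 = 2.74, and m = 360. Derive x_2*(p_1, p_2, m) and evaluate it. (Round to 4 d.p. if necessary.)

x_2* = 71.1971

Let x_1' = x_1−6, x_2' = x_2−6. MRS = (1/2)·x_2'/x_1' = p_1/p_2.
After buying the subsistence bundle (6, 6), a share 1/3 of the remaining income goes to x_1: x_1* = 6 + 1/3·(m − 6p_1 − 6p_2)/p_1.
Discretionary income = 360 − 6·12.6 − 6·2.74 = 267.96; x_2* = 6 + 2/3·267.96/2.74 = 71.1971.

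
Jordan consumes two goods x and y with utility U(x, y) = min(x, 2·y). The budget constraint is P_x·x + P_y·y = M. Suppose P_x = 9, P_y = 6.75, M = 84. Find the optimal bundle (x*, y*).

Leontief preferences: the optimum is at the kink where x/2 = y/1, i.e. y = (1/2)·x.
Budget: P_x·x + P_y·(1/2)·x = M, so (2·P_x + P_y)·x = 2·M.
Demand: x*(P_x,P_y,M) = 2·M/(2·P_x + P_y), y* = M/(2·P_x + P_y).
Here 2·9 + 6.75 = 24.75, giving x* = 6.7879 and y* = 3.3939.

x* = 6.7879, y* = 3.3939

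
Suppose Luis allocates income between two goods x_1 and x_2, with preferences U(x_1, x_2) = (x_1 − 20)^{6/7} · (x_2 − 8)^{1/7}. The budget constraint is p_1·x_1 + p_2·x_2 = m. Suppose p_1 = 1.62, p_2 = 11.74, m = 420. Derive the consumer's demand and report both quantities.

MRS = 6·(x_2−8)/(x_1−20). Tangency with p_1/p_2 gives x_2−8 = (1/6)·(p_1/p_2)·(x_1−20).
After buying the subsistence bundle (20, 8), a share 6/7 of the remaining income goes to x_1: x_1* = 20 + 6/7·(m − 20p_1 − 8p_2)/p_1.
Discretionary income = 420 − 20·1.62 − 8·11.74 = 293.68; x_1* = 20 + 6/7·293.68/1.62 = 175.3862; x_2* = 8 + 1/7·293.68/11.74 = 11.5736.

x_1* = 175.3862, x_2* = 11.5736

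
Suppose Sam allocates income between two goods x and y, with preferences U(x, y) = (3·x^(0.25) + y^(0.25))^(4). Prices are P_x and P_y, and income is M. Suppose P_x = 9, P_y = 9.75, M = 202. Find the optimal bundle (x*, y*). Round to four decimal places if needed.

MRS = MU_x/MU_y = 3·(y/x)^(0.75). Set equal to P_x/P_y.
Solve for the ratio: y/x = [(1/3)·P_x/P_y]^(4/3).
With the ratio pinned down, the budget gives x* = M/(P_x + P_y·(y/x)) and y* = (y/x)·x*.
Numerically y/x = 0.207725, so x* = 202/(9 + 9.75·0.207725) = 18.3215 and y* = 0.207725·18.3215 = 3.8058.

x* = 18.3215, y* = 3.8058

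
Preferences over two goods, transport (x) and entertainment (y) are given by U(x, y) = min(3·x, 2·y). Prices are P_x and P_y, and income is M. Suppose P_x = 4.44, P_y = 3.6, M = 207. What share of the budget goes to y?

Leontief preferences: the optimum is at the kink where x/2 = y/3, i.e. y = (3/2)·x.
Budget: P_x·x + P_y·(3/2)·x = M, so (2·P_x + 3·P_y)·x = 2·M.
Demand: x*(P_x,P_y,M) = 2·M/(2·P_x + 3·P_y), y* = 3·M/(2·P_x + 3·P_y).
Here 2·4.44 + 3·3.6 = 19.68, giving x* = 21.0366 and y* = 31.5549.
Expenditure on y: 3.6·31.5549 = 113.5976; share = 0.5488.

share on y = 0.5488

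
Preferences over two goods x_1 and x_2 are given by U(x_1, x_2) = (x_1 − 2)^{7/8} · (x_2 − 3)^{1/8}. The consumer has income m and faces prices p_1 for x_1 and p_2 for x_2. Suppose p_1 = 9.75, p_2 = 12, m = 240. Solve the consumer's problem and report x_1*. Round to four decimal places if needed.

This is Cobb-Douglas in (x_1−2, x_2−3): tangency gives 0.875·p_2·(x_2−3) = 0.125·p_1·(x_1−2).
After buying the subsistence bundle (2, 3), a share 0.875 of the remaining income goes to x_1: x_1* = 2 + 0.875·(m − 2p_1 − 3p_2)/p_1.
Discretionary income = 240 − 2·9.75 − 3·12 = 184.5; x_1* = 2 + 0.875·184.5/9.75 = 18.5577.

x_1* = 18.5577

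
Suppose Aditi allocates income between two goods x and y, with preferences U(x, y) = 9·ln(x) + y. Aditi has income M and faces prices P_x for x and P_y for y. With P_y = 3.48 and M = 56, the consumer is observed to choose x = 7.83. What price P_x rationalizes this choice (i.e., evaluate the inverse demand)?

Set MRS = P_x/P_y: (9/x)/1 = P_x/P_y.
So x*(P_x,P_y) = 9·P_y/P_x, independent of income; and y* = (M − 9·P_y)/P_y.
Set x* = 7.83 in the demand function and solve for P_x: P_x = 4.

P_x = 4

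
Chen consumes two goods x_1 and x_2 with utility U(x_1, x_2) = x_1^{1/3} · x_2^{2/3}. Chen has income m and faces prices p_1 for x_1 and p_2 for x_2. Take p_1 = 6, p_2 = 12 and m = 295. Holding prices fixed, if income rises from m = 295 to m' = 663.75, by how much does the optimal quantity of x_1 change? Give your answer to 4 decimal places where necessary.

Δx_1* = 20.4861

Tangency: MRS = (1/2)·x_2/x_1 = p_1/p_2.
So 1/3·p_2·x_2 = 2/3·p_1·x_1; combined with the budget, a share 1/3 of income goes to x_1.
Demand: x_1*(p_1,p_2,m) = 1/3·m/p_1 and x_2* = 2/3·m/p_2.
At p_1=6, p_2=12, m=295: x_1* = 1/3·295/6 = 16.3889.
At m' = 663.75: x_1* = 36.875. Change: 36.875 − 16.3889 = 20.4861.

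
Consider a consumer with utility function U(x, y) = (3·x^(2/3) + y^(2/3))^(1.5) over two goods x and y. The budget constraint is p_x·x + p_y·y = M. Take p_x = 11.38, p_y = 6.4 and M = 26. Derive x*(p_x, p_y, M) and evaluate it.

x* = 2.0452

From the CES first-order condition, 3·(y/x)^(1/3) = p_x/p_y.
Hence y/x = ((1/3)·p_x/p_y)^(1/(1/3)), i.e. raised to the 3 power.
With the ratio pinned down, the budget gives x* = M/(p_x + p_y·(y/x)) and y* = (y/x)·x*.
Numerically y/x = 0.20822, so x* = 26/(11.38 + 6.4·0.20822) = 2.0452.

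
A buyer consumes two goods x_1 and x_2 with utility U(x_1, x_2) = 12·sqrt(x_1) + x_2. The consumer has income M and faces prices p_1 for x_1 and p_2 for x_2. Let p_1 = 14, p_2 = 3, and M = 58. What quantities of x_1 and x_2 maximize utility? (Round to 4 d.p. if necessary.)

MU_x_1 = 6/√x_1, MU_x_2 = 1. Tangency: 6/√x_1 = p_1/p_2.
Solve: √x_1 = 6·p_2/p_1, so x_1*(p_1,p_2) = (6·p_2/p_1)², and x_2* = (M − p_1·x_1*)/p_2.
Plugging in: x_1* = (6·3/14)² = 1.6531, x_2* = 11.619.

x_1* = 1.6531, x_2* = 11.619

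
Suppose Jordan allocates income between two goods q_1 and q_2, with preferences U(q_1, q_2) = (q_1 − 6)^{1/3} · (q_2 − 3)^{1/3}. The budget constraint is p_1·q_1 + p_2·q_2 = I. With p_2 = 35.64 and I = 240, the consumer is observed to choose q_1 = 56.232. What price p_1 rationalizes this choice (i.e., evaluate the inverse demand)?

p_1 = 1.25

This is Cobb-Douglas in (q_1−6, q_2−3): tangency gives 1/3·p_2·(q_2−3) = 1/3·p_1·(q_1−6).
After buying the subsistence bundle (6, 3), a share 0.5 of the remaining income goes to q_1: q_1* = 6 + 0.5·(I − 6p_1 − 3p_2)/p_1.
Set q_1* = 56.232 in the demand function and solve for p_1: p_1 = 1.25.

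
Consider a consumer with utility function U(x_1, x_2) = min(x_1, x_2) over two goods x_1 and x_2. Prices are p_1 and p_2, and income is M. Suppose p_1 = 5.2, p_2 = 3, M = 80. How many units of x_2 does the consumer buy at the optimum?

Demand: x_1*(p_1,p_2,M) = M/(p_1 + p_2), x_2* = M/(p_1 + p_2).
Here 5.2 + 3 = 8.2, giving x_2* = 9.7561.

x_2* = 9.7561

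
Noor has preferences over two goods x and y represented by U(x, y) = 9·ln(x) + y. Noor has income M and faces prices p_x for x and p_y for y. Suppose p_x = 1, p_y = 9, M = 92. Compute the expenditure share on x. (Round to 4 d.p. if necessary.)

Set MRS = p_x/p_y: (9/x)/1 = p_x/p_y.
So x*(p_x,p_y) = 9·p_y/p_x, independent of income; and y* = (M − 9·p_y)/p_y.
At the given prices: x* = 9·9/1 = 81, and y* = 1.2222.
Expenditure on x: 1·81 = 81; share = 0.8804.

share on x = 0.8804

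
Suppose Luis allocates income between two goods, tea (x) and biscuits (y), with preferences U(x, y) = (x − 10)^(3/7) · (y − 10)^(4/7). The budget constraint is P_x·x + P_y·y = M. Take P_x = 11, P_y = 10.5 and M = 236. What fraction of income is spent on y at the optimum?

Substituting into the budget: x* = 10 + 3/7·(M − 10·P_x − 10·P_y)/P_x, and y* = 10 + 4/7·(…)/P_y.
Discretionary income = 236 − 10·11 − 10·10.5 = 21; x* = 10 + 3/7·21/11 = 10.8182; y* = 10 + 4/7·21/10.5 = 11.1429.
Expenditure on y: 10.5·11.1429 = 117; share = 0.4958.

share on y = 0.4958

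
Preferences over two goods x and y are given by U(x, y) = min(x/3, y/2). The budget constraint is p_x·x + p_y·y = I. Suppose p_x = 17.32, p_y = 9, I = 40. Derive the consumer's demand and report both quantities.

x* = 1.7153, y* = 1.1435

Leontief preferences: the optimum is at the kink where x/3 = y/2, i.e. y = (2/3)·x.
Budget: p_x·x + p_y·(2/3)·x = I, so (3·p_x + 2·p_y)·x = 3·I.
Demand: x*(p_x,p_y,I) = 3·I/(3·p_x + 2·p_y), y* = 2·I/(3·p_x + 2·p_y).
Here 3·17.32 + 2·9 = 69.96, giving x* = 1.7153 and y* = 1.1435.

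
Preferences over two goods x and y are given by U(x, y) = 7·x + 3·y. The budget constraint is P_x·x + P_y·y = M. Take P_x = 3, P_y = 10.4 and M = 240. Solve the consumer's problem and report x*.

x* = 80

Linear utility — the consumer picks whichever good has higher MU/price: 7/3 = 2.3333 vs 3/10.4 = 0.2885.
x gives more utility per dollar, so spend all income on x: x* = M/P_x, y* = 0.
Numerically: x* = 80, y* = 0.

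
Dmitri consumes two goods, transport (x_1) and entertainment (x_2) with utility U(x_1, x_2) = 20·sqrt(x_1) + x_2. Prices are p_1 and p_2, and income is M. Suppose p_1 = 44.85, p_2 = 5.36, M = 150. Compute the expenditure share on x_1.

MU_x_1 = 10/√x_1, MU_x_2 = 1. Tangency: 10/√x_1 = p_1/p_2.
Thus x_1* = (10·p_2/p_1)² — independent of M — with the rest of income spent on x_2.
Plugging in: x_1* = (10·5.36/44.85)² = 1.4283, x_2* = 16.0341.
Expenditure on x_1: 44.85·1.4283 = 64.0571; share = 0.427.

share on x_1 = 0.427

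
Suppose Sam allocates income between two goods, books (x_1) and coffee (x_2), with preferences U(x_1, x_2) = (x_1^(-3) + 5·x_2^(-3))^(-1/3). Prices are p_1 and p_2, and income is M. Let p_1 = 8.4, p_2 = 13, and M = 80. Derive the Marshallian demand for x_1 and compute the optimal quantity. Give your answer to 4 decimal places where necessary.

x_1* = 3.0973

From the CES first-order condition, (1/5)·(x_2/x_1)^(4) = p_1/p_2.
Hence x_2/x_1 = (5·p_1/p_2)^(1/(4)), i.e. raised to the 0.25 power.
Substitute x_2 = (x_2/x_1)·x_1 into the budget: x_1* = M/(p_1 + p_2·(x_2/x_1)).
Numerically x_2/x_1 = 1.340684, so x_1* = 80/(8.4 + 13·1.340684) = 3.0973.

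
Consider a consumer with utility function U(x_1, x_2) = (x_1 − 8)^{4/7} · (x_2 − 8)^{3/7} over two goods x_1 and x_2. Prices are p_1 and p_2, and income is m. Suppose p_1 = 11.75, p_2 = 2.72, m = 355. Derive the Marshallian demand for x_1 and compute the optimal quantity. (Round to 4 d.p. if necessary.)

Let x_1' = x_1−8, x_2' = x_2−8. MRS = (4/3)·x_2'/x_1' = p_1/p_2.
Substituting into the budget: x_1* = 8 + 4/7·(m − 8·p_1 − 8·p_2)/p_1, and x_2* = 8 + 3/7·(…)/p_2.
Discretionary income = 355 − 8·11.75 − 8·2.72 = 239.24; x_1* = 8 + 4/7·239.24/11.75 = 19.6348.

x_1* = 19.6348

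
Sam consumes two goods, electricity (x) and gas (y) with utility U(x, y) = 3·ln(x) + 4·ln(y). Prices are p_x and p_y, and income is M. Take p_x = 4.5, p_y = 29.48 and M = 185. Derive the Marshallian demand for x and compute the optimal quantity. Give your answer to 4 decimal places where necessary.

x* = 17.619

Tangency: MRS = (3/4)·y/x = p_x/p_y.
So 3·p_y·y = 4·p_x·x; combined with the budget, a share 3/7 of income goes to x.
Demand: x*(p_x,p_y,M) = 3/7·M/p_x and y* = 4/7·M/p_y.
At p_x=4.5, p_y=29.48, M=185: x* = 3/7·185/4.5 = 17.619.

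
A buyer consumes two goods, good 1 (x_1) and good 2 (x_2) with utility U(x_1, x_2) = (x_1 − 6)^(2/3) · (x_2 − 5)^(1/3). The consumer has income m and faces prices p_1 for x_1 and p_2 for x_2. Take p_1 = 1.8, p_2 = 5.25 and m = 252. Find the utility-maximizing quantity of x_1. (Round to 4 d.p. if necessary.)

x_1* = 85.6111

MRS = 2·(x_2−5)/(x_1−6). Tangency with p_1/p_2 gives x_2−5 = (1/2)·(p_1/p_2)·(x_1−6).
Substituting into the budget: x_1* = 6 + 2/3·(m − 6·p_1 − 5·p_2)/p_1, and x_2* = 5 + 1/3·(…)/p_2.
Discretionary income = 252 − 6·1.8 − 5·5.25 = 214.95; x_1* = 6 + 2/3·214.95/1.8 = 85.6111.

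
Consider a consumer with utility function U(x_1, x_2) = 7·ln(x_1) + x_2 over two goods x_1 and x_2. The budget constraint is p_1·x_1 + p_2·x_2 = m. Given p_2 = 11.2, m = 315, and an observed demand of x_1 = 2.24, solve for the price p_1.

p_1 = 35

Set MRS = p_1/p_2: (7/x_1)/1 = p_1/p_2.
So x_1*(p_1,p_2) = 7·p_2/p_1, independent of income; and x_2* = (m − 7·p_2)/p_2.
Set x_1* = 2.24 in the demand function and solve for p_1: p_1 = 35.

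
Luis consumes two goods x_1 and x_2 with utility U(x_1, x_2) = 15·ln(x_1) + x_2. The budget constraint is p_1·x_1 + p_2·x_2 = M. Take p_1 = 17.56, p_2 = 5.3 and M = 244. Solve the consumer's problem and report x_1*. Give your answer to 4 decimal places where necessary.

x_1* = 4.5273

Set MRS = p_1/p_2: (15/x_1)/1 = p_1/p_2.
So x_1*(p_1,p_2) = 15·p_2/p_1, independent of income; and x_2* = (M − 15·p_2)/p_2.
At the given prices: x_1* = 15·5.3/17.56 = 4.5273.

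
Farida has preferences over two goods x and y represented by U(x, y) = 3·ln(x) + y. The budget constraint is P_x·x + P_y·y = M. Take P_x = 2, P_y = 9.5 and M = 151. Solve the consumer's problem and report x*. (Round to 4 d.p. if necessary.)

x* = 14.25

Set MRS = P_x/P_y: (3/x)/1 = P_x/P_y.
So x*(P_x,P_y) = 3·P_y/P_x, independent of income; and y* = (M − 3·P_y)/P_y.
At the given prices: x* = 3·9.5/2 = 14.25.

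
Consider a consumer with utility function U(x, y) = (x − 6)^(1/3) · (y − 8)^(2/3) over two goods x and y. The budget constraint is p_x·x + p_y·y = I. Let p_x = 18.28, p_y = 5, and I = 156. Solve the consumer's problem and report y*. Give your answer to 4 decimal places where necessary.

Let x' = x−6, y' = y−8. MRS = (1/2)·y'/x' = p_x/p_y.
After buying the subsistence bundle (6, 8), a share 1/3 of the remaining income goes to x: x* = 6 + 1/3·(I − 6p_x − 8p_y)/p_x.
Discretionary income = 156 − 6·18.28 − 8·5 = 6.32; y* = 8 + 2/3·6.32/5 = 8.8427.

y* = 8.8427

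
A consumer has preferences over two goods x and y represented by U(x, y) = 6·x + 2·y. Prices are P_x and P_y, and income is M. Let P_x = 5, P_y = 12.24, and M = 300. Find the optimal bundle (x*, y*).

Perfect substitutes: compare marginal utility per dollar. 6/P_x vs 2/P_y → 1.2 vs 0.1634.
x gives more utility per dollar, so spend all income on x: x* = M/P_x, y* = 0.
Numerically: x* = 60, y* = 0.

x* = 60, y* = 0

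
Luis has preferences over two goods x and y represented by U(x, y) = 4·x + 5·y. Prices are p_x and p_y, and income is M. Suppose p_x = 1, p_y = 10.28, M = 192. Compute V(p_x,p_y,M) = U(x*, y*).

V = 768

x gives more utility per dollar, so spend all income on x: x* = M/p_x, y* = 0.
Numerically: x* = 192, y* = 0.
Utility at the optimum: U(192, 0) = 768.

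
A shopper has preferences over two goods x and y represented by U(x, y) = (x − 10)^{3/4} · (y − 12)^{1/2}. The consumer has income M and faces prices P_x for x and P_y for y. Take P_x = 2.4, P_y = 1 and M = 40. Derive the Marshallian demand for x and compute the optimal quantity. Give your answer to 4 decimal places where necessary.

After buying the subsistence bundle (10, 12), a share 0.6 of the remaining income goes to x: x* = 10 + 0.6·(M − 10P_x − 12P_y)/P_x.
Discretionary income = 40 − 10·2.4 − 12·1 = 4; x* = 10 + 0.6·4/2.4 = 11.

x* = 11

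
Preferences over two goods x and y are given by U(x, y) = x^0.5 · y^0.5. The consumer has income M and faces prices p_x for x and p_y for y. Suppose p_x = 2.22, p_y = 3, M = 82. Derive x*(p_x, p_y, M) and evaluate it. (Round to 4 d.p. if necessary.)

x* = 18.4685

MU_x/MU_y = (0.5·y)/(0.5·x); tangency sets this equal to p_x/p_y.
So 0.5·p_y·y = 0.5·p_x·x; combined with the budget, a share 0.5 of income goes to x.
Demand: x*(p_x,p_y,M) = 0.5·M/p_x and y* = 0.5·M/p_y.
At p_x=2.22, p_y=3, M=82: x* = 0.5·82/2.22 = 18.4685.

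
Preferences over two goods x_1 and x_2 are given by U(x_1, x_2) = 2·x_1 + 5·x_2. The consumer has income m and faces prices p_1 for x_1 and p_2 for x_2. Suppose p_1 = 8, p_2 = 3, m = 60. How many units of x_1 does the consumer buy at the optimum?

x_1* = 0

Perfect substitutes: compare marginal utility per dollar. 2/p_1 vs 5/p_2 → 0.25 vs 1.6667.
x_2 gives more utility per dollar, so spend all income on x_2: x_2* = m/p_2, x_1* = 0.
Numerically: x_1* = 0, x_2* = 20.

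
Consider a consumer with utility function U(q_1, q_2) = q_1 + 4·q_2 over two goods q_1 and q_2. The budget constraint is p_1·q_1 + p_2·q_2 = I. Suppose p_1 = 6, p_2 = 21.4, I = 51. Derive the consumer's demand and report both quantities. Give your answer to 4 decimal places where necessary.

q_1* = 0, q_2* = 2.3832

Perfect substitutes: compare marginal utility per dollar. 1/p_1 vs 4/p_2 → 0.1667 vs 0.1869.
q_2 gives more utility per dollar, so spend all income on q_2: q_2* = I/p_2, q_1* = 0.
Numerically: q_1* = 0, q_2* = 2.3832.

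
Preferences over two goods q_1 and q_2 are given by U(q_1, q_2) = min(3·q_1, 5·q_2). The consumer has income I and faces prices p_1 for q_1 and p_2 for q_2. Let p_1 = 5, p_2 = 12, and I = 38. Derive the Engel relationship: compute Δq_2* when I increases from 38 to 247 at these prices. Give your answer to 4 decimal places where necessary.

Δq_2* = 10.2787

Demand: q_1*(p_1,p_2,I) = 5·I/(5·p_1 + 3·p_2), q_2* = 3·I/(5·p_1 + 3·p_2).
Here 5·5 + 3·12 = 61, giving q_2* = 1.8689.
At I' = 247: q_2* = 12.1475. Change: 12.1475 − 1.8689 = 10.2787.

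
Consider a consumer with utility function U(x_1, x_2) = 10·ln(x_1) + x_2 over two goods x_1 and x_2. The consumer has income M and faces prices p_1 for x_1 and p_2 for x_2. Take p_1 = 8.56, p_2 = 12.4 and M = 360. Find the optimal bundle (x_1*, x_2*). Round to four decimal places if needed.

x_1* = 14.486, x_2* = 19.0323

MU_x_1 = 10/x_1, MU_x_2 = 1. Tangency: 10/x_1 = p_1/p_2.
So x_1*(p_1,p_2) = 10·p_2/p_1, independent of income; and x_2* = (M − 10·p_2)/p_2.
At the given prices: x_1* = 10·12.4/8.56 = 14.486, and x_2* = 19.0323.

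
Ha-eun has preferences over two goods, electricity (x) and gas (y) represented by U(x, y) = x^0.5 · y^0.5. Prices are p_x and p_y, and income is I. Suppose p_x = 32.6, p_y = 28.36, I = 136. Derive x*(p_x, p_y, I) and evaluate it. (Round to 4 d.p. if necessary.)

x* = 2.0859

MU_x/MU_y = (0.5·y)/(0.5·x); tangency sets this equal to p_x/p_y.
Rearranging, p_y·y = p_x·x. Substituting into the budget gives p_x·x·(1 + 1) = I.
Demand: x*(p_x,p_y,I) = 0.5·I/p_x and y* = 0.5·I/p_y.
At p_x=32.6, p_y=28.36, I=136: x* = 0.5·136/32.6 = 2.0859.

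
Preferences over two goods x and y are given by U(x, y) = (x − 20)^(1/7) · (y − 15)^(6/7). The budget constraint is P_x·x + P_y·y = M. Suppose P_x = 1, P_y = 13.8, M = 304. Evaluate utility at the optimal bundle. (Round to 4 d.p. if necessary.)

MRS = (1/6)·(y−15)/(x−20). Tangency with P_x/P_y gives y−15 = 6·(P_x/P_y)·(x−20).
After buying the subsistence bundle (20, 15), a share 1/7 of the remaining income goes to x: x* = 20 + 1/7·(M − 20P_x − 15P_y)/P_x.
Discretionary income = 304 − 20·1 − 15·13.8 = 77; x* = 20 + 1/7·77/1 = 31; y* = 15 + 6/7·77/13.8 = 19.7826.
Utility at the optimum: U(31, 19.7826) = 5.3869.

V = 5.3869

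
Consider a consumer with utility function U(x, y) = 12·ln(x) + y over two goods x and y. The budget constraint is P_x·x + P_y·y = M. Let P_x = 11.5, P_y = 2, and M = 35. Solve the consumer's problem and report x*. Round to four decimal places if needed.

x* = 2.087

Set MRS = P_x/P_y: (12/x)/1 = P_x/P_y.
So x*(P_x,P_y) = 12·P_y/P_x, independent of income; and y* = (M − 12·P_y)/P_y.
At the given prices: x* = 12·2/11.5 = 2.087.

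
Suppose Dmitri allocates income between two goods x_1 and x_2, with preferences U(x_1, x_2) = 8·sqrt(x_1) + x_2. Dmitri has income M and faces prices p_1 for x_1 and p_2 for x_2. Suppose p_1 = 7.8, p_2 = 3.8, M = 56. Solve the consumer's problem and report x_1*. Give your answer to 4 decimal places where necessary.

MU_x_1 = 4/√x_1, MU_x_2 = 1. Tangency: 4/√x_1 = p_1/p_2.
Solve: √x_1 = 4·p_2/p_1, so x_1*(p_1,p_2) = (4·p_2/p_1)², and x_2* = (M − p_1·x_1*)/p_2.
Plugging in: x_1* = (4·3.8/7.8)² = 3.7975.

x_1* = 3.7975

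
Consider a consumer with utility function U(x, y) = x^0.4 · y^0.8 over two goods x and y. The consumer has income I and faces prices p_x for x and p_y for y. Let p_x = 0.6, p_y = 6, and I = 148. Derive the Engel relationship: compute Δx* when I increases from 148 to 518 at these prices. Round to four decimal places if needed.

Δx* = 205.5556

The MRS is (1/2)·y/x. Set MRS = p_x/p_y.
So 0.4·p_y·y = 0.8·p_x·x; combined with the budget, a share 1/3 of income goes to x.
Demand: x*(p_x,p_y,I) = 1/3·I/p_x and y* = 2/3·I/p_y.
At p_x=0.6, p_y=6, I=148: x* = 1/3·148/0.6 = 82.2222.
At I' = 518: x* = 287.7778. Change: 287.7778 − 82.2222 = 205.5556.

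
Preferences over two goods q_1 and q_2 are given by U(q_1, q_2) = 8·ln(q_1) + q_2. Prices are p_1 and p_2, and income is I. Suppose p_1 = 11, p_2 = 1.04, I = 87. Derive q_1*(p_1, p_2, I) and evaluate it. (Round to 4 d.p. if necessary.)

q_1* = 0.7564

Set MRS = p_1/p_2: (8/q_1)/1 = p_1/p_2.
So q_1*(p_1,p_2) = 8·p_2/p_1, independent of income; and q_2* = (I − 8·p_2)/p_2.
At the given prices: q_1* = 8·1.04/11 = 0.7564.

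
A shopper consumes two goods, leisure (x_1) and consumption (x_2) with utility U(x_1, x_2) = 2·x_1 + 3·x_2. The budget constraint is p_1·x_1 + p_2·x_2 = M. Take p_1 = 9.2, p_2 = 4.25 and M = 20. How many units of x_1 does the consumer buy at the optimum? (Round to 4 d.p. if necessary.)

x_1* = 0

Perfect substitutes: compare marginal utility per dollar. 2/p_1 vs 3/p_2 → 0.2174 vs 0.7059.
x_2 gives more utility per dollar, so spend all income on x_2: x_2* = M/p_2, x_1* = 0.
Numerically: x_1* = 0, x_2* = 4.7059.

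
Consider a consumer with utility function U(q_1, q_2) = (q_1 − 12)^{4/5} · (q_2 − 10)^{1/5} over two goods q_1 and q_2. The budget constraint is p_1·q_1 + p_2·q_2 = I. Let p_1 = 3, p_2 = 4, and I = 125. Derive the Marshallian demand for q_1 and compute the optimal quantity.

q_1* = 25.0667

MRS = 4·(q_2−10)/(q_1−12). Tangency with p_1/p_2 gives q_2−10 = (1/4)·(p_1/p_2)·(q_1−12).
Substituting into the budget: q_1* = 12 + 0.8·(I − 12·p_1 − 10·p_2)/p_1, and q_2* = 10 + 0.2·(…)/p_2.
Discretionary income = 125 − 12·3 − 10·4 = 49; q_1* = 12 + 0.8·49/3 = 25.0667.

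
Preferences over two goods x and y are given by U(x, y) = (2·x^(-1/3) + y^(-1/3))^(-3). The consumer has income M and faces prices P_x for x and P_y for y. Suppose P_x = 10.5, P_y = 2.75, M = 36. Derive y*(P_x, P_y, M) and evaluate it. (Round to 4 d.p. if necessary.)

MU_x ∝ 2·x^(-4/3), MU_y ∝ y^(-4/3), so MRS = 2·(y/x)^(4/3) = P_x/P_y.
Solve for the ratio: y/x = [(1/2)·P_x/P_y]^(0.75).
Substitute y = (y/x)·x into the budget: x* = M/(P_x + P_y·(y/x)).
Numerically y/x = 1.624127, so x* = 36/(10.5 + 2.75·1.624127) = 2.4054 and y* = 1.624127·2.4054 = 3.9067.

y* = 3.9067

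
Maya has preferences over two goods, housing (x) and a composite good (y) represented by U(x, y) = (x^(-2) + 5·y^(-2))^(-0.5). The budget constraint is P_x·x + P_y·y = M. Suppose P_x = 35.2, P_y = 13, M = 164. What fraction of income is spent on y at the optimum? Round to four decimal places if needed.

share on y = 0.4681

From the CES first-order condition, (1/5)·(y/x)^(3) = P_x/P_y.
Solve for the ratio: y/x = [5·P_x/P_y]^(1/3).
With the ratio pinned down, the budget gives x* = M/(P_x + P_y·(y/x)) and y* = (y/x)·x*.
Numerically y/x = 2.383361, so x* = 164/(35.2 + 13·2.383361) = 2.478 and y* = 2.383361·2.478 = 5.9059.
Expenditure on y: 13·5.9059 = 76.7761; share = 0.4681.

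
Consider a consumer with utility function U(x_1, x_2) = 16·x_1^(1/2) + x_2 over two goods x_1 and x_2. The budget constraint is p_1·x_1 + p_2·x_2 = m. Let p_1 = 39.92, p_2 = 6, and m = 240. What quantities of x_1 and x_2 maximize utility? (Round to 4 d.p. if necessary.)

Utility is quasi-linear in x_2; the FOC for x_1 is 8/√x_1 = p_1/p_2.
Thus x_1* = (8·p_2/p_1)² — independent of m — with the rest of income spent on x_2.
Plugging in: x_1* = (8·6/39.92)² = 1.4458, x_2* = 30.3808.

x_1* = 1.4458, x_2* = 30.3808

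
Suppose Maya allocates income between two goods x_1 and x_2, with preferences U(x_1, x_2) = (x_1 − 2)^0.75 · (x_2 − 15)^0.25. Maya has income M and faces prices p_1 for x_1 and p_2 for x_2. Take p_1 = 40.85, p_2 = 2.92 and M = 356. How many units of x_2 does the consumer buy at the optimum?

x_2* = 34.7346

Let x_1' = x_1−2, x_2' = x_2−15. MRS = 3·x_2'/x_1' = p_1/p_2.
After buying the subsistence bundle (2, 15), a share 0.75 of the remaining income goes to x_1: x_1* = 2 + 0.75·(M − 2p_1 − 15p_2)/p_1.
Discretionary income = 356 − 2·40.85 − 15·2.92 = 230.5; x_2* = 15 + 0.25·230.5/2.92 = 34.7346.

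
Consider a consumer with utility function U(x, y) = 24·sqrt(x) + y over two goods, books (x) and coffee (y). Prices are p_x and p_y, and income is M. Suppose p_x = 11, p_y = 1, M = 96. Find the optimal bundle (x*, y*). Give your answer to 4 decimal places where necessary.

Thus x* = (12·p_y/p_x)² — independent of M — with the rest of income spent on y.
Plugging in: x* = (12·1/11)² = 1.1901, y* = 82.9091.

x* = 1.1901, y* = 82.9091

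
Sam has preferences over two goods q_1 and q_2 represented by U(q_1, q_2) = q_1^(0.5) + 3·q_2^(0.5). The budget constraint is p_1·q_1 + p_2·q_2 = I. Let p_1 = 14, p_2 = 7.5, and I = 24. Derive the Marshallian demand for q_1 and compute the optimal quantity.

MRS = MU_q_1/MU_q_2 = (1/3)·(q_2/q_1)^(0.5). Set equal to p_1/p_2.
Solve for the ratio: q_2/q_1 = [3·p_1/p_2]^(2).
Substitute q_2 = (q_2/q_1)·q_1 into the budget: q_1* = I/(p_1 + p_2·(q_2/q_1)).
Numerically q_2/q_1 = 31.36, so q_1* = 24/(14 + 7.5·31.36) = 0.0963.

q_1* = 0.0963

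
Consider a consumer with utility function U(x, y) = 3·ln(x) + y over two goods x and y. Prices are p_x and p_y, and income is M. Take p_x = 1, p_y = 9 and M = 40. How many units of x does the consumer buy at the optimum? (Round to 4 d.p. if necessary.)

MU_x = 3/x, MU_y = 1. Tangency: 3/x = p_x/p_y.
So x*(p_x,p_y) = 3·p_y/p_x, independent of income; and y* = (M − 3·p_y)/p_y.
At the given prices: x* = 3·9/1 = 27.

x* = 27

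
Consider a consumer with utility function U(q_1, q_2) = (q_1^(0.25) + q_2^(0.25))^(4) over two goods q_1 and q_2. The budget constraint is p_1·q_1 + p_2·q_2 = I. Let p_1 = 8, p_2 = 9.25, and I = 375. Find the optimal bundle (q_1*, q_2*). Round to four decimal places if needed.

q_1* = 24.0045, q_2* = 19.7799

With the ratio pinned down, the budget gives q_1* = I/(p_1 + p_2·(q_2/q_1)) and q_2* = (q_2/q_1)·q_1*.
Numerically q_2/q_1 = 0.824007, so q_1* = 375/(8 + 9.25·0.824007) = 24.0045 and q_2* = 0.824007·24.0045 = 19.7799.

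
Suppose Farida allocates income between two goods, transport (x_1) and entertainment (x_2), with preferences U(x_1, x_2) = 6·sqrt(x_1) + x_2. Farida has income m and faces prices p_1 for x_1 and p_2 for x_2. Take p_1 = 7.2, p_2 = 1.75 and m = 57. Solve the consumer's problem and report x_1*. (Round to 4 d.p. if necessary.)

x_1* = 0.5317

MU_x_1 = 3/√x_1, MU_x_2 = 1. Tangency: 3/√x_1 = p_1/p_2.
Solve: √x_1 = 3·p_2/p_1, so x_1*(p_1,p_2) = (3·p_2/p_1)², and x_2* = (m − p_1·x_1*)/p_2.
Plugging in: x_1* = (3·1.75/7.2)² = 0.5317.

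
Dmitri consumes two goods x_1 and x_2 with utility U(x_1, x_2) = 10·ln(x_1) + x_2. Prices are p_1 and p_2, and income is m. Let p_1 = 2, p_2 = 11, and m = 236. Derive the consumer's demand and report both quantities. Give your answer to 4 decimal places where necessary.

x_1* = 55, x_2* = 11.4545

MU_x_1 = 10/x_1, MU_x_2 = 1. Tangency: 10/x_1 = p_1/p_2.
So x_1*(p_1,p_2) = 10·p_2/p_1, independent of income; and x_2* = (m − 10·p_2)/p_2.
At the given prices: x_1* = 10·11/2 = 55, and x_2* = 11.4545.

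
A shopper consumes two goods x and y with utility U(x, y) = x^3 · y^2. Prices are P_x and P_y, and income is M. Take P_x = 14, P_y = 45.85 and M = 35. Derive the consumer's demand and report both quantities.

x* = 1.5, y* = 0.3053

MU_x/MU_y = (3·y)/(2·x); tangency sets this equal to P_x/P_y.
So 3·P_y·y = 2·P_x·x; combined with the budget, a share 0.6 of income goes to x.
Demand: x*(P_x,P_y,M) = 0.6·M/P_x and y* = 0.4·M/P_y.
At P_x=14, P_y=45.85, M=35: x* = 0.6·35/14 = 1.5, y* = 0.3053.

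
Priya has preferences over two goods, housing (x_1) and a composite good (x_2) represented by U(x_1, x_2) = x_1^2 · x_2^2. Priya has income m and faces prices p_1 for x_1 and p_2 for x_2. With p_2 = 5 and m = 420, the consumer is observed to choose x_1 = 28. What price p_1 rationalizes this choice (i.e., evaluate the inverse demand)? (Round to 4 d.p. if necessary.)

p_1 = 7.5

Tangency: MRS = x_2/x_1 = p_1/p_2.
So 2·p_2·x_2 = 2·p_1·x_1; combined with the budget, a share 0.5 of income goes to x_1.
Demand: x_1*(p_1,p_2,m) = 0.5·m/p_1 and x_2* = 0.5·m/p_2.
Set x_1* = 28 in the demand function and solve for p_1: p_1 = 7.5.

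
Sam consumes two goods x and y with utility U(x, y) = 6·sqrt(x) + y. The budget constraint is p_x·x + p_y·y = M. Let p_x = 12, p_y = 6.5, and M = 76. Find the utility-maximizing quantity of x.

x* = 2.6406

Utility is quasi-linear in y; the FOC for x is 3/√x = p_x/p_y.
Solve: √x = 3·p_y/p_x, so x*(p_x,p_y) = (3·p_y/p_x)², and y* = (M − p_x·x*)/p_y.
Plugging in: x* = (3·6.5/12)² = 2.6406.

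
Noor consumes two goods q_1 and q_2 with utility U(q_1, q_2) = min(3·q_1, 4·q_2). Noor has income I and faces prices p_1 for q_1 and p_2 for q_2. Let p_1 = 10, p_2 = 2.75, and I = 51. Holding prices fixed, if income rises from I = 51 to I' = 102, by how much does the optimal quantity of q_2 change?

Here 4·10 + 3·2.75 = 48.25, giving q_2* = 3.171.
At I' = 102: q_2* = 6.342. Change: 6.342 − 3.171 = 3.171.

Δq_2* = 3.171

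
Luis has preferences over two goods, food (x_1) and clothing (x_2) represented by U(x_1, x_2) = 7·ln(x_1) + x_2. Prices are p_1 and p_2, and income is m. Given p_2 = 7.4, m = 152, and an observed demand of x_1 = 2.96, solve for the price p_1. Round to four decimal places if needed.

Set MRS = p_1/p_2: (7/x_1)/1 = p_1/p_2.
So x_1*(p_1,p_2) = 7·p_2/p_1, independent of income; and x_2* = (m − 7·p_2)/p_2.
Set x_1* = 2.96 in the demand function and solve for p_1: p_1 = 17.5.

p_1 = 17.5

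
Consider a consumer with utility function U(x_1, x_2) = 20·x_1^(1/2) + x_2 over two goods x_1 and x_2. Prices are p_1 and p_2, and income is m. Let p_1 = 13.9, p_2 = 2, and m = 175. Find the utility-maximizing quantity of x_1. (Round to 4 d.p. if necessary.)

Solve: √x_1 = 10·p_2/p_1, so x_1*(p_1,p_2) = (10·p_2/p_1)², and x_2* = (m − p_1·x_1*)/p_2.
Plugging in: x_1* = (10·2/13.9)² = 2.0703.

x_1* = 2.0703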